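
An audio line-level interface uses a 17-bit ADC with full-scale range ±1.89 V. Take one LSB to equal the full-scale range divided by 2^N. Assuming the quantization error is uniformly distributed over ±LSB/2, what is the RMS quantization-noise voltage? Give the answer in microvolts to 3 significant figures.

8.33 µV

The full-scale span is 1.89 − (-1.89) = 3.78 V.
One LSB is 3.78 V / 131072 = 28.839 µV.
RMS of a uniform error over width LSB is LSB/√12 = 8.33 µV.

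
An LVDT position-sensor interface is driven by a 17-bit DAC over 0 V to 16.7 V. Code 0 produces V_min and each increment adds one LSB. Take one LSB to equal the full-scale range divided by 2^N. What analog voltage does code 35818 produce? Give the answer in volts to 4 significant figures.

Range is 16.7 V. LSB = 16.7 V / 2^17.
Output = V_min + (35818/131072) × range = 0 + 0.273270 × 16.7 V
      = 0 V + 4.56360 V = 4.56360 V.

4.564 V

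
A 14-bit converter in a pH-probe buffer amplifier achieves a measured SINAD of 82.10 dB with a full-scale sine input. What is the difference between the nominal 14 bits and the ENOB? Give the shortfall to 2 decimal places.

ENOB = (SINAD − 1.76)/6.02 = (82.10 − 1.76)/6.02 = 13.3455 bits.
Lost resolution: 14 − 13.3455 = 0.6545 bits.

0.65 bits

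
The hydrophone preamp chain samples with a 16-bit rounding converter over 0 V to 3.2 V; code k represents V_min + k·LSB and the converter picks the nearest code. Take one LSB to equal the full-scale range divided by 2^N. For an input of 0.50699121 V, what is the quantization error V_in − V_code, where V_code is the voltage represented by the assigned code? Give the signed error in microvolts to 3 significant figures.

+8.79 µV

V_FS = 3.2 V. LSB = 3.2 V / 2^16 ≈ 48.83 µV.
Position in LSBs: (0.50699121 − (0)) × 65536/3.2 = 10383.1800; rounding gives k = 10383.
V_code = V_min + k × range/2^16 = 0 + 10383 × 3.2/65536 = 0.50698242188 V.
e = 0.50699121 − (0.50698242188) = +8.79 µV.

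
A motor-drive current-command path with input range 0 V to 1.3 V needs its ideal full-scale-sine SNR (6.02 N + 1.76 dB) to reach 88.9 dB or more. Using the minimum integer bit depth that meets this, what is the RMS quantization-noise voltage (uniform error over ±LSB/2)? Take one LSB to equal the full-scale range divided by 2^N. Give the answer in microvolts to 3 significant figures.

Range is 1.3 V.
N ≥ (88.9 − 1.76)/6.02 = 14.475 → N_min = 15.
One LSB is 1.3 V / 32768 = 39.673 µV.
σ_q = LSB/√12 = 39.673 µV/3.4641 = 11.5 µV.

11.5 µV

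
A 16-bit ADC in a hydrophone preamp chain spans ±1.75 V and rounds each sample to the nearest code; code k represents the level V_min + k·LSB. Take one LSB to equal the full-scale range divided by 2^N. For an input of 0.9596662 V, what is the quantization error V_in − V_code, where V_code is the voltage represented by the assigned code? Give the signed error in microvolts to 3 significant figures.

+18.1 µV

Span: 1.75 V − (-1.75 V) = 3.5 V. LSB = 3.5 V / 2^16 ≈ 53.41 µV.
(0.9596662 − (-1.75)) / LSB = 2.7096662 × 65536/3.5 = 50737.3383. Nearest integer: k = 50737.
V_code = V_min + k × range/2^16 = -1.75 + 50737 × 3.5/65536 = 0.95964813232 V.
V_in − V_code = 0.9596662 − (0.95964813232) = +18.1 µV.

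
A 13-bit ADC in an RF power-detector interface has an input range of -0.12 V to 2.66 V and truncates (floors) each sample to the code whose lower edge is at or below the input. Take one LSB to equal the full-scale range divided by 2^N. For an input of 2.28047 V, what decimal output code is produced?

Range = 2.66 − (-0.12) = 2.78 V. LSB = 2.78 V / 2^13 ≈ 339.4 µV.
(V_in − V_min) × 2^13/range = (2.28047 − (-0.12)) × 8192/2.78 = 7073.615.
Floor → code = 7073.

7073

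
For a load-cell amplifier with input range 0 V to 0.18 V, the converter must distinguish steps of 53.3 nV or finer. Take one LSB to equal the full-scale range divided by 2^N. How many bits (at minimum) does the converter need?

22 bits

Range is 0.18 V.
Required number of levels: 0.18/53.3 nV = 3.3771e6; smallest N with 2^N ≥ that is 22.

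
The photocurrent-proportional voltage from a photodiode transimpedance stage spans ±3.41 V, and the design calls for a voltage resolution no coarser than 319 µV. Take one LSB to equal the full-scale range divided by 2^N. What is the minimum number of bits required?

Range = 3.41 − (-3.41) = 6.82 V.
Required number of levels: 6.82/319 µV = 21379; smallest N with 2^N ≥ that is 15.

15 bits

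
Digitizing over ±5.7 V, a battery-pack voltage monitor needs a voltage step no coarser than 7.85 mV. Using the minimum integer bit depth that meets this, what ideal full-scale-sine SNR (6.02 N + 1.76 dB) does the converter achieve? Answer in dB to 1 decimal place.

68.0 dB

Range = 5.7 − (-5.7) = 11.4 V.
Need 2^N ≥ 11.4 V / 7.85 mV = 1452 → N_min = 11.
SNR = 6.02 × 11 + 1.76 = 67.98 dB.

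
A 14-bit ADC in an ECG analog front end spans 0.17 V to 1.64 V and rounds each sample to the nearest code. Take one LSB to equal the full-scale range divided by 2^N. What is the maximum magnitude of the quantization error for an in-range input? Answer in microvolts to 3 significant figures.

Range = 1.64 − (0.17) = 1.47 V.
Step size = 1.47/16384 V = 89.722 µV.
|e|_max = LSB/2 = 44.9 µV.

44.9 µV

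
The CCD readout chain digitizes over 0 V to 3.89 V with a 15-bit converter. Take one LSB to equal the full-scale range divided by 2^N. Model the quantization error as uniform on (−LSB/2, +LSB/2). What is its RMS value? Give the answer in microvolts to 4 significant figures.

Span = 3.89 V.
LSB = 3.89 V ÷ 2^15 = 3.89/32768 V = 118.713 µV.
For a uniform distribution on [−LSB/2, +LSB/2], V_rms = LSB/√12 = 118.713 µV/3.4641 = 34.27 µV.

34.27 µV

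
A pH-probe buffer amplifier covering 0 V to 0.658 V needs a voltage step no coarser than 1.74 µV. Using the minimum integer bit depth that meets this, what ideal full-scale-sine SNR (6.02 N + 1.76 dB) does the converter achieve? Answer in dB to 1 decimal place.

116.1 dB

Full-scale range = 0.658 V.
Need 2^N ≥ 0.658 V / 1.74 µV = 378200 → N_min = 19.
Ideal SNR at N = 19: 6.02·19 + 1.76 = 116.1 dB.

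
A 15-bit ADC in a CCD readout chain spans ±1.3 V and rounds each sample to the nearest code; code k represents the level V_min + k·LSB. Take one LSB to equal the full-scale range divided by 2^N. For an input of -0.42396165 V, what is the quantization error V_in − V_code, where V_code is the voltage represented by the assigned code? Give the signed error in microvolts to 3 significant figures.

The full-scale span is 1.3 − (-1.3) = 2.6 V. LSB = 2.6 V / 2^15 ≈ 79.35 µV.
(-0.42396165 − (-1.3)) / LSB = 0.87603835 × 32768/2.6 = 11040.7787. Nearest integer: k = 11041.
V_code = V_min + k × range/2^15 = -1.3 + 11041 × 2.6/32768 = -0.42394409180 V.
V_in − V_code = -0.42396165 − (-0.42394409180) = −17.6 µV.

−17.6 µV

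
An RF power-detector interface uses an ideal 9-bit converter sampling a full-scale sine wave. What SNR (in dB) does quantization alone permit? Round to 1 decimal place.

For an ideal N-bit converter with full-scale sine input, SNR = 6.02 N + 1.76 dB. SNR = 6.02 × 9 + 1.76 = 54.18 + 1.76 = 55.94 dB.

55.9 dB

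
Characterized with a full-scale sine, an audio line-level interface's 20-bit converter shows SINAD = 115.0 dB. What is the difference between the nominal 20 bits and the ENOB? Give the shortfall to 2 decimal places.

1.19 bits

Effective bits = (115.0 − 1.76)/6.02 = 18.8106.
Shortfall = 20 − 18.8106 = 1.1894 bits.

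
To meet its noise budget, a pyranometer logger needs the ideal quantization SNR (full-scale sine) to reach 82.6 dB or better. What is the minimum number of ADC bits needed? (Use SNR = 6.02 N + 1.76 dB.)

14 bits

N ≥ (82.6 − 1.76)/6.02 = 13.429 → N_min = 14.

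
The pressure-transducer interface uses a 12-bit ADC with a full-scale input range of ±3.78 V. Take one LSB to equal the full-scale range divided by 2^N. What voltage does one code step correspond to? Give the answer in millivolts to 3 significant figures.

1.85 mV

Full-scale range = 3.78 V − (-3.78 V) = 7.56 V.
There are 2^12 = 4096 steps.
Step size = 7.56/4096 V = 1.85 mV.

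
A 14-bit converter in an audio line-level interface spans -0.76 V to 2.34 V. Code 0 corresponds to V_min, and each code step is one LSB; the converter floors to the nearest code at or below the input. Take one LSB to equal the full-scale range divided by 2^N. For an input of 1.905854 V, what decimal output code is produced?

Span: 2.34 V − (-0.76 V) = 3.1 V. LSB = 3.1 V / 2^14 ≈ 189.2 µV.
(V_in − V_min) × 2^14/range = (1.905854 − (-0.76)) × 16384/3.1 = 14089.468.
Floor → code = 14089.

14089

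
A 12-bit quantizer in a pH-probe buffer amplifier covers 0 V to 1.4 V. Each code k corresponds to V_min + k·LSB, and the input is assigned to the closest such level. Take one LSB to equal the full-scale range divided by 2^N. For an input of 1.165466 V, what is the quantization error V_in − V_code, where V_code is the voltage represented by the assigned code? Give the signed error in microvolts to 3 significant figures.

−61.3 µV

Full-scale range = 1.4 V. LSB = 1.4 V / 2^12 ≈ 341.8 µV.
(1.165466 − (0)) / LSB = 1.165466 × 4096/1.4 = 3409.8205. Nearest integer: k = 3410.
V_code = 0 + (3410/4096) × 1.4 = 1.165527344 V.
V_in − V_code = 1.165466 − (1.165527344) = −61.3 µV.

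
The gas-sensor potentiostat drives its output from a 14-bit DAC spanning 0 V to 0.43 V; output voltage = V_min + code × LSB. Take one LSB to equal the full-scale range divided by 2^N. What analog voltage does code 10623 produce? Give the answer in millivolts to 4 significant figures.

278.8 mV

V_FS = 0.43 V. LSB = 0.43 V / 2^14.
Output = V_min + (10623/16384) × range = 0 + 0.648376 × 0.43 V
      = 0 V + 0.278802 V = 0.278802 V.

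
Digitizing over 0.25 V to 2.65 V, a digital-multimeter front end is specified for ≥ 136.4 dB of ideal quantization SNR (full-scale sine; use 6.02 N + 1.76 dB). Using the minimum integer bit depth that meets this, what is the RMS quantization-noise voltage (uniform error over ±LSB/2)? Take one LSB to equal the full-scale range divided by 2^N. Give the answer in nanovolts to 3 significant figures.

The full-scale span is 2.65 − (0.25) = 2.4 V.
Solving 6.02 N ≥ 136.4 − 1.76: N ≥ 22.365. Round up → N = 23.
LSB = 2.4 V / 2^23 = 286.10 nV.
σ_q = LSB/√12 = 286.10 nV/3.4641 = 82.6 nV.

82.6 nV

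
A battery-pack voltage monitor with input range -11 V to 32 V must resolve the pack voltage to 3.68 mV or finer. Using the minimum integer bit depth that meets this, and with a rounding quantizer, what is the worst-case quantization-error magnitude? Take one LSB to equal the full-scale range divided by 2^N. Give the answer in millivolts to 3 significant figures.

1.31 mV

Range = 32 − (-11) = 43 V.
43 V / 3.68 mV = 11680. Since 2^13 = 8192 and 2^14 = 16384, N = 14.
One LSB is 43 V / 16384 = 2.6245 mV.
Max error for round-to-nearest is LSB/2 = 1.31 mV.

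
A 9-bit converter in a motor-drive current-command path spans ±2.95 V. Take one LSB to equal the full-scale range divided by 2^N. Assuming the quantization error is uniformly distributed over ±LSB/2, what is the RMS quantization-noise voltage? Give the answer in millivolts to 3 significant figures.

3.33 mV

Span: 2.95 V − (-2.95 V) = 5.9 V.
LSB = 5.9 V ÷ 2^9 = 5.9/512 V = 11.523 mV.
For a uniform distribution on [−LSB/2, +LSB/2], V_rms = LSB/√12 = 11.523 mV/3.4641 = 3.33 mV.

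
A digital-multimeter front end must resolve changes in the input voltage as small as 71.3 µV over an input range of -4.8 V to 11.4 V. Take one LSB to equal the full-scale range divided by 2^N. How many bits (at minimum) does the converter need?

Range = 11.4 − (-4.8) = 16.2 V.
16.2 V / 71.3 µV = 227200. Since 2^17 = 131072 and 2^18 = 262144, N = 18.

18 bits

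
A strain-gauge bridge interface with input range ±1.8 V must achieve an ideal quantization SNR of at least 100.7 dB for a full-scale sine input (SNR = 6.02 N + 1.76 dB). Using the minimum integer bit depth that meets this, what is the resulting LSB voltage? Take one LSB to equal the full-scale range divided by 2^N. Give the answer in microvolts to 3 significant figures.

Span: 1.8 V − (-1.8 V) = 3.6 V.
Solving 6.02 N ≥ 100.7 − 1.76: N ≥ 16.435. Round up → N = 17.
One LSB is 3.6 V / 131072 = 27.5 µV.

27.5 µV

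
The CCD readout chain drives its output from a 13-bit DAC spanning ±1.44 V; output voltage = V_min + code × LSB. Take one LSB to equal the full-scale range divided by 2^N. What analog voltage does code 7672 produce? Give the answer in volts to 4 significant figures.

1.257 V

Span: 1.44 V − (-1.44 V) = 2.88 V. LSB = 2.88 V / 2^13.
Output = V_min + (7672/8192) × range = -1.44 + 0.936523 × 2.88 V
      = -1.44 V + 2.69719 V = 1.25719 V.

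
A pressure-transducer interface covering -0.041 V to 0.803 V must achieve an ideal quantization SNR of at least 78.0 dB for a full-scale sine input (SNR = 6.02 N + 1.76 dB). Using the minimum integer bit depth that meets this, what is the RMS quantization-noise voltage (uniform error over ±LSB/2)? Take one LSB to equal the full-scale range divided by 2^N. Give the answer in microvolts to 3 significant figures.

29.7 µV

Span: 0.803 V − (-0.041 V) = 0.844 V.
Solving 6.02 N ≥ 78.0 − 1.76: N ≥ 12.664. Round up → N = 13.
One LSB is 0.844 V / 8192 = 103.03 µV.
σ_q = LSB/√12 = 103.03 µV/3.4641 = 29.7 µV.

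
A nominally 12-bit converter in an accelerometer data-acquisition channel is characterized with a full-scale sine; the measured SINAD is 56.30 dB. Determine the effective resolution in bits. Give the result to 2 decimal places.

Inverting SNR = 6.02 N + 1.76: N_eff = (56.30 − 1.76)/6.02 = 9.0598.

9.06 bits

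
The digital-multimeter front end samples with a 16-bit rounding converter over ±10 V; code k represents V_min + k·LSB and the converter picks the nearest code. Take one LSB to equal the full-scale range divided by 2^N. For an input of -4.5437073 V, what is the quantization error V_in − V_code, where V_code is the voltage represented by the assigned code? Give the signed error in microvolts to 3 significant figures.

+54.9 µV

Span: 10 V − (-10 V) = 20 V. LSB = 20 V / 2^16 ≈ 305.2 µV.
(V_in − V_min)/LSB = (-4.5437073 − (-10)) × 65536/20 = 17879.1799 → nearest code k = 17879.
V_code = V_min + k × range/2^16 = -10 + 17879 × 20/65536 = -4.5437622070 V.
V_in − V_code = -4.5437073 − (-4.5437622070) = +54.9 µV.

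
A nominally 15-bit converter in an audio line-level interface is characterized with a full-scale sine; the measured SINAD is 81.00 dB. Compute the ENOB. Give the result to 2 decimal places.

13.16 bits

(81.00 − 1.76) / 6.02 = 79.24/6.02 = 13.1628 effective bits.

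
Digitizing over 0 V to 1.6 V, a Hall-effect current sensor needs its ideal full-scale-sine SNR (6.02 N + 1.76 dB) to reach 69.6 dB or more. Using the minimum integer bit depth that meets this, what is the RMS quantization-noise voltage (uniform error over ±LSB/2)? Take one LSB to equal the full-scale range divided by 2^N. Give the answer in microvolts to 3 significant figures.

Full-scale range = 1.6 V.
Solving 6.02 N ≥ 69.6 − 1.76: N ≥ 11.269. Round up → N = 12.
LSB = 1.6 V / 2^12 = 390.63 µV.
V_rms = LSB/√12 = 113 µV.

113 µV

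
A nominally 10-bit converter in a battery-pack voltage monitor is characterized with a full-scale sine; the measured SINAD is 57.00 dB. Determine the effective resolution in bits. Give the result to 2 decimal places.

ENOB = (SINAD − 1.76) / 6.02 = (57.00 − 1.76) / 6.02 = 55.24 / 6.02 = 9.1761.

9.18 bits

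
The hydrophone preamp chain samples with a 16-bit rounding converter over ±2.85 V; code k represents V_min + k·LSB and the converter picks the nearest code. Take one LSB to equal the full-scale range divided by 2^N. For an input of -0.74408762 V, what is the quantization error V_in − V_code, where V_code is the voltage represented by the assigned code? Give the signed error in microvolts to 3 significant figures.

The full-scale span is 2.85 − (-2.85) = 5.7 V. LSB = 5.7 V / 2^16 ≈ 86.98 µV.
(-0.74408762 − (-2.85)) / LSB = 2.10591238 × 65536/5.7 = 24212.8200. Nearest integer: k = 24213.
V_code = V_min + k × range/2^16 = -2.85 + 24213 × 5.7/65536 = -0.74407196045 V.
Error = V_in − V_code = -0.74408762 − (-0.74407196045) = −15.7 µV.

−15.7 µV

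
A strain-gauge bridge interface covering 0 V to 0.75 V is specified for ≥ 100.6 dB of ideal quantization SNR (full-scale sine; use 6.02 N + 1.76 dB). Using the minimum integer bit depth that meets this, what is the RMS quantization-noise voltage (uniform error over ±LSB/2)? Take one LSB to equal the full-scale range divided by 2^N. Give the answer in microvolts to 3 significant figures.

V_FS = 0.75 V.
N ≥ (100.6 − 1.76)/6.02 = 16.419 → N_min = 17.
Step size = 0.75/131072 V = 5.7220 µV.
σ_q = LSB/√12 = 5.7220 µV/3.4641 = 1.65 µV.

1.65 µV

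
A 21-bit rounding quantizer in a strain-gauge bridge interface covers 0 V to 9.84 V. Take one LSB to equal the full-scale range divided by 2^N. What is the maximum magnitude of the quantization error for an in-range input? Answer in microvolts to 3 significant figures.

Full-scale range = 9.84 V.
Step size = 9.84/2097152 V = 4.6921 µV.
|e|_max = LSB/2 = 2.35 µV.

2.35 µV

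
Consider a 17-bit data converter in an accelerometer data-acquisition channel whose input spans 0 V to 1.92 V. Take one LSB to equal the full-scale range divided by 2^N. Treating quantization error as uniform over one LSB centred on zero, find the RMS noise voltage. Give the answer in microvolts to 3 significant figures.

V_FS = 1.92 V.
LSB = 1.92 V / 2^17 = 14.648 µV.
RMS of a uniform error over width LSB is LSB/√12 = 4.23 µV.

4.23 µV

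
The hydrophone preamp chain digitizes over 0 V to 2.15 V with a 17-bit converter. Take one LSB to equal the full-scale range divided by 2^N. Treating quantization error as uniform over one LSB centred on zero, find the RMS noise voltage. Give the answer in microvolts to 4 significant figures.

Full-scale range = 2.15 V.
LSB = 2.15 V / 2^17 = 16.4032 µV.
RMS of a uniform error over width LSB is LSB/√12 = 4.735 µV.

4.735 µV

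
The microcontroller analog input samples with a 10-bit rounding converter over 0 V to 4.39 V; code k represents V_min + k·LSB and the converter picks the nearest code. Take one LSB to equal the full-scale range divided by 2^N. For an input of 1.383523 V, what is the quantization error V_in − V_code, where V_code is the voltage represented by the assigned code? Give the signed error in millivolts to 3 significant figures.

−1.21 mV

Span = 4.39 V. LSB = 4.39 V / 2^10 ≈ 4.287 mV.
(V_in − V_min)/LSB = (1.383523 − (0)) × 1024/4.39 = 322.7170 → nearest code k = 323.
V_code = 0 + (323/1024) × 4.39 = 1.384736328 V.
Error = V_in − V_code = 1.383523 − (1.384736328) = −1.21 mV.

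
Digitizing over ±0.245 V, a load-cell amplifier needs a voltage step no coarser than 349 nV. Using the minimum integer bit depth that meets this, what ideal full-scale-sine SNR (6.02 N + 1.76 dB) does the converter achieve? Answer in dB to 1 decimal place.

Span: 0.245 V − (-0.245 V) = 0.49 V.
Required number of levels: 0.49/349 nV = 1.4040e6; smallest N with 2^N ≥ that is 21.
Ideal SNR at N = 21: 6.02·21 + 1.76 = 128.2 dB.

128.2 dB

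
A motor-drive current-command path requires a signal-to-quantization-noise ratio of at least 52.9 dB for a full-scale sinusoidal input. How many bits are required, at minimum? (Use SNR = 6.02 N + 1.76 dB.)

Solving 6.02 N ≥ 52.9 − 1.76: N ≥ 8.495. Round up → N = 9.

9 bits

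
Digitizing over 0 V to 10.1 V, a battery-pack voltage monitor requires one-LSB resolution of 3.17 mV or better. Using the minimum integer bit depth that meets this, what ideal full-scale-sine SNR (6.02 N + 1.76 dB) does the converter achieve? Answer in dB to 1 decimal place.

V_FS = 10.1 V.
10.1 V / 3.17 mV = 3186. Since 2^11 = 2048 and 2^12 = 4096, N = 12.
6.02(12) + 1.76 = 74.00 dB.

74.0 dB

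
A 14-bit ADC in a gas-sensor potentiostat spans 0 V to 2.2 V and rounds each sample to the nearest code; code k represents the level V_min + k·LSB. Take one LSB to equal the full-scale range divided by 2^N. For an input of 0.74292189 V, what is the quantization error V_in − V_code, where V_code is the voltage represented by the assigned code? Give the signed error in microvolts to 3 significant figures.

−34.7 µV

Range is 2.2 V. LSB = 2.2 V / 2^14 ≈ 134.3 µV.
(0.74292189 − (0)) / LSB = 0.74292189 × 16384/2.2 = 5532.7419. Nearest integer: k = 5533.
Reconstructed level: 0 + 5533 × 2.2/16384 V = 0.74295654297 V.
e = 0.74292189 − (0.74295654297) = −34.7 µV.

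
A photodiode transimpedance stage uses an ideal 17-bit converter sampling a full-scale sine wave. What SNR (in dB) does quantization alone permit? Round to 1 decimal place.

6.02(17) + 1.76 = 102.34 + 1.76 = 104.10 dB.

104.1 dB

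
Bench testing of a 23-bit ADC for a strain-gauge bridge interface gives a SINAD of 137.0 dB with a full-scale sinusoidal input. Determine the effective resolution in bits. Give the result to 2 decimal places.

22.47 bits

ENOB = (137.0 − 1.76)/6.02 = 22.4651 bits.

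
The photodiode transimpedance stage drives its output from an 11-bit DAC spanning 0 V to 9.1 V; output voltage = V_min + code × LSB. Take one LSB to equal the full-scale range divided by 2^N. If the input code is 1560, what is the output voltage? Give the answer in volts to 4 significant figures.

6.932 V

V_FS = 9.1 V. LSB = 9.1 V / 2^11.
V_out = 0 + 1560 × (9.1/2048) V
      = 0 V + 6.93164 V = 6.93164 V.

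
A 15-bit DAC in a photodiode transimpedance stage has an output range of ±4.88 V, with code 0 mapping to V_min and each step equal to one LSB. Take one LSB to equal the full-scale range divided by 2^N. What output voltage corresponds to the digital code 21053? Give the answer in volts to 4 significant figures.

1.391 V

Range = 4.88 − (-4.88) = 9.76 V. LSB = 9.76 V / 2^15.
Output = V_min + (21053/32768) × range = -4.88 + 0.642487 × 9.76 V
      = -4.88 + 6.27067 = 1.39067 V.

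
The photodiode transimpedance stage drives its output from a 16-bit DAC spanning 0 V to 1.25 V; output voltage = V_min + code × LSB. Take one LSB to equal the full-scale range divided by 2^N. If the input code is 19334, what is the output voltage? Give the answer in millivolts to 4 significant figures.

368.8 mV

Range is 1.25 V. LSB = 1.25 V / 2^16.
Output = V_min + (19334/65536) × range = 0 + 0.295013 × 1.25 V
      = 0 V + 0.368767 V = 0.368767 V.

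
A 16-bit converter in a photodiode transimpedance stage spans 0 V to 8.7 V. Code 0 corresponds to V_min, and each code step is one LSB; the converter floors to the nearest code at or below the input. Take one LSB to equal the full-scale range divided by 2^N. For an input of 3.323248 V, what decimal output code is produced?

25033

Range is 8.7 V. LSB = 8.7 V / 2^16 ≈ 132.8 µV.
(V_in − V_min) × 2^16/range = (3.323248 − (0)) × 65536/8.7 = 25033.607.
Floor → code = 25033.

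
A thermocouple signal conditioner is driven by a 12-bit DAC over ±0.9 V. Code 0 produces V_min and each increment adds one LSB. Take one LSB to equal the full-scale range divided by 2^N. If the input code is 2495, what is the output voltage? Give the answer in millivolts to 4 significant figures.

Span: 0.9 V − (-0.9 V) = 1.8 V. LSB = 1.8 V / 2^12.
V_out = -0.9 + 2495 × (1.8/4096) V
      = -0.9 V + 1.09644 V = 0.196436 V.

196.4 mV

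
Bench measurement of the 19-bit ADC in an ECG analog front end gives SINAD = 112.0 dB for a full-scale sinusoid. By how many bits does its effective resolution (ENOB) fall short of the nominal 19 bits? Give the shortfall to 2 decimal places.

0.69 bits

Effective bits = (112.0 − 1.76)/6.02 = 18.3123.
19 − 18.3123 = 0.69 bits below nominal.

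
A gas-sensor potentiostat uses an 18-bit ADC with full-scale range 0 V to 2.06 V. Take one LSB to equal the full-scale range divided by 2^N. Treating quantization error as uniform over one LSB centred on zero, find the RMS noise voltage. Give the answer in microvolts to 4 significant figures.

2.268 µV

Span = 2.06 V.
Step size = 2.06/262144 V = 7.85828 µV.
V_rms = LSB/√12 = 7.85828 µV / √12 = 2.268 µV.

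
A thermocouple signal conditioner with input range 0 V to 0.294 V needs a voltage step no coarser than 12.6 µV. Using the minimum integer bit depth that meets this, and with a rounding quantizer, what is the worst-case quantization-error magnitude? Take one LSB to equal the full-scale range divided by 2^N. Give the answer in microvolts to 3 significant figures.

4.49 µV

Full-scale range = 0.294 V.
Required number of levels: 0.294/12.6 µV = 23333; smallest N with 2^N ≥ that is 15.
Step size = 0.294/32768 V = 8.9722 µV.
|e|_max = LSB/2 = 4.49 µV.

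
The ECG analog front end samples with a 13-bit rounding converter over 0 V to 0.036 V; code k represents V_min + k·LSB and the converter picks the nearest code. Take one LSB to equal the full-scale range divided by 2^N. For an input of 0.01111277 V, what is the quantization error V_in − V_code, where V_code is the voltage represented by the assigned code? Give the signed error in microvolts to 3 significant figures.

−1.00 µV

Span = 0.036 V. LSB = 0.036 V / 2^13 ≈ 4.395 µV.
(V_in − V_min)/LSB = (0.01111277 − (0)) × 8192/0.036 = 2528.7726 → nearest code k = 2529.
Reconstructed level: 0 + 2529 × 0.036/8192 V = 0.01111376953 V.
Error = V_in − V_code = 0.01111277 − (0.01111376953) = −1.00 µV.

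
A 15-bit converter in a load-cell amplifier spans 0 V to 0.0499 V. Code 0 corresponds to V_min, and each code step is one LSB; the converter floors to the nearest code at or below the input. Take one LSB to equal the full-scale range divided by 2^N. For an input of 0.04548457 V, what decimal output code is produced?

Range is 0.0499 V. LSB = 0.0499 V / 2^15 ≈ 1.523 µV.
code = ⌊(V_in − V_min)/LSB⌋ = ⌊(V_in − V_min) × 2^15 / range⌋
     = ⌊(0.04548457 − (0)) × 32768 / 0.0499⌋ = ⌊0.04548457 × 32768/0.0499⌋
     = ⌊29868.505⌋ = 29868.

29868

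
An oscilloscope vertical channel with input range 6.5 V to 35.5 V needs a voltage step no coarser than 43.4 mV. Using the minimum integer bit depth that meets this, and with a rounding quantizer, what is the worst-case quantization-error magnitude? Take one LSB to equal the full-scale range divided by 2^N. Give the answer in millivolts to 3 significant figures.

14.2 mV

Full-scale range = 35.5 V − (6.5 V) = 29 V.
Levels needed ≥ 29/43.4 mV = 668.2. 2^10 = 1024 suffices, so N_min = 10.
LSB = 29 V ÷ 2^10 = 29/1024 V = 28.320 mV.
|e|_max = LSB/2 = 14.2 mV.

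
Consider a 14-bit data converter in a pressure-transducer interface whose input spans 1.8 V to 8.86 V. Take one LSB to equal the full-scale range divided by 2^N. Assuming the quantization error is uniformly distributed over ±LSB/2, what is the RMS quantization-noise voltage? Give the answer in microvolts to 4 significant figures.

124.4 µV

The full-scale span is 8.86 − (1.8) = 7.06 V.
LSB = 7.06 V ÷ 2^14 = 7.06/16384 V = 430.908 µV.
V_rms = LSB/√12 = 430.908 µV / √12 = 124.4 µV.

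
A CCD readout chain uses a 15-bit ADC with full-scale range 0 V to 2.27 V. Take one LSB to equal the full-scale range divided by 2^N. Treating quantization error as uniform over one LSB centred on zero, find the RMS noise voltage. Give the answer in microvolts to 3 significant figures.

20.0 µV

Range is 2.27 V.
Step size = 2.27/32768 V = 69.275 µV.
σ_q = LSB/√12 = 69.275 µV/3.4641 = 20.0 µV.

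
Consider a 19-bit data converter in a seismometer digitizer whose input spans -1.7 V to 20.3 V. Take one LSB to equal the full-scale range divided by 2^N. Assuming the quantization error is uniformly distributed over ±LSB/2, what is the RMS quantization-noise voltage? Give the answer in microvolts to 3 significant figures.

The full-scale span is 20.3 − (-1.7) = 22 V.
Step size = 22/524288 V = 41.962 µV.
V_rms = LSB/√12 = 41.962 µV / √12 = 12.1 µV.

12.1 µV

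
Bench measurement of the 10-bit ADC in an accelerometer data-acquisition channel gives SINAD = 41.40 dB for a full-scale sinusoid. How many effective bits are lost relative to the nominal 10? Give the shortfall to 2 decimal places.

3.42 bits

ENOB = (SINAD − 1.76)/6.02 = (41.40 − 1.76)/6.02 = 6.5847 bits.
Shortfall = 10 − 6.5847 = 3.4153 bits.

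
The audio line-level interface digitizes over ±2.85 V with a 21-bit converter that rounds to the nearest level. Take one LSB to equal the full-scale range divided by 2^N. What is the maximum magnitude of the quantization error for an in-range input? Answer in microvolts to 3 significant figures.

Full-scale range = 2.85 V − (-2.85 V) = 5.7 V.
LSB = 5.7 V / 2^21 = 2.7180 µV.
|e|_max = LSB/2 = 1.36 µV.

1.36 µV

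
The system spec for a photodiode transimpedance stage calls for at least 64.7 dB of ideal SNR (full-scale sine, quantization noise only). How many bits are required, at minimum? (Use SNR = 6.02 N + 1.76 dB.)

Solving 6.02 N ≥ 64.7 − 1.76: N ≥ 10.455. Round up → N = 11.

11 bits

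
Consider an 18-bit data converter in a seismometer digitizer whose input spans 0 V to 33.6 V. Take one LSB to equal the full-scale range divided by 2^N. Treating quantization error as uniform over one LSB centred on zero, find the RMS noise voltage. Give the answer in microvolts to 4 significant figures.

Span = 33.6 V.
Step size = 33.6/262144 V = 128.174 µV.
V_rms = LSB/√12 = 128.174 µV / √12 = 37.00 µV.

37.00 µV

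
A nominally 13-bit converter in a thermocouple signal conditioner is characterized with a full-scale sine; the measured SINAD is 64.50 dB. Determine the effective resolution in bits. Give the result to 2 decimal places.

ENOB = (SINAD − 1.76) / 6.02 = (64.50 − 1.76) / 6.02 = 62.74 / 6.02 = 10.4219.

10.42 bits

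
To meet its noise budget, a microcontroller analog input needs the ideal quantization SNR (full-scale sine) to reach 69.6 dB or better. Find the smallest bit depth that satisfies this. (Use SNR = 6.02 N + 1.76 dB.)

12 bits

Required N = ⌈(69.6 − 1.76)/6.02⌉ = ⌈11.269⌉ = 12.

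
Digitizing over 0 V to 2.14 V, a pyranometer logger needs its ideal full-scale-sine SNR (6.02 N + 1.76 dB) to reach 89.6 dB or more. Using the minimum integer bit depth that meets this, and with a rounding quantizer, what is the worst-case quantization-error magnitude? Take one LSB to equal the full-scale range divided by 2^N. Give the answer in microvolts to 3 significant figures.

V_FS = 2.14 V.
6.02 N + 1.76 ≥ 89.6 gives N ≥ 14.591, so the minimum integer is 15.
LSB = 2.14 V / 2^15 = 65.308 µV.
Max error for round-to-nearest is LSB/2 = 32.7 µV.

32.7 µV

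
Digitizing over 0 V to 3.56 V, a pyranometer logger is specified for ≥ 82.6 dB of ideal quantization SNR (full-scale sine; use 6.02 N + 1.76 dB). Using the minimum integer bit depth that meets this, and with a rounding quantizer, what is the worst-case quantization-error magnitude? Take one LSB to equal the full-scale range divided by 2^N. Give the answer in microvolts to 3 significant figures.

109 µV

Full-scale range = 3.56 V.
Required N = ⌈(82.6 − 1.76)/6.02⌉ = ⌈13.429⌉ = 14.
Step size = 3.56/16384 V = 217.29 µV.
|e|_max = LSB/2 = 109 µV.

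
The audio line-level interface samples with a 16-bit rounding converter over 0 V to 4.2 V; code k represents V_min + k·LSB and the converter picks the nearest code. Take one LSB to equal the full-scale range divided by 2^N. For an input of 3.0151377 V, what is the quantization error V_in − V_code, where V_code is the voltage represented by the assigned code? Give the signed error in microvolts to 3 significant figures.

−23.4 µV

Full-scale range = 4.2 V. LSB = 4.2 V / 2^16 ≈ 64.09 µV.
(V_in − V_min)/LSB = (3.0151377 − (0)) × 65536/4.2 = 47047.6344 → nearest code k = 47048.
V_code = V_min + k × range/2^16 = 0 + 47048 × 4.2/65536 = 3.0151611328 V.
e = 3.0151377 − (3.0151611328) = −23.4 µV.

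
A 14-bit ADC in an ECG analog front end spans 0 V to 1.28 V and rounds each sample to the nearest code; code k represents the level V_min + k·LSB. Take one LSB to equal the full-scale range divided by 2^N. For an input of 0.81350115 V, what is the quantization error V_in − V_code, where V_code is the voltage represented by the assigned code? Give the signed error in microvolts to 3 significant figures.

−14.5 µV

Range is 1.28 V. LSB = 1.28 V / 2^14 ≈ 78.13 µV.
(V_in − V_min)/LSB = (0.81350115 − (0)) × 16384/1.28 = 10412.8147 → nearest code k = 10413.
V_code = V_min + k × range/2^14 = 0 + 10413 × 1.28/16384 = 0.81351562500 V.
e = 0.81350115 − (0.81351562500) = −14.5 µV.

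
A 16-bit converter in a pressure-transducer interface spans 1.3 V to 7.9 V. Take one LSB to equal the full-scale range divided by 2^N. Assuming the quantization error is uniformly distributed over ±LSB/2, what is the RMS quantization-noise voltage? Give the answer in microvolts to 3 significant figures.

29.1 µV

Span: 7.9 V − (1.3 V) = 6.6 V.
Step size = 6.6/65536 V = 100.71 µV.
σ_q = LSB/√12 = 100.71 µV/3.4641 = 29.1 µV.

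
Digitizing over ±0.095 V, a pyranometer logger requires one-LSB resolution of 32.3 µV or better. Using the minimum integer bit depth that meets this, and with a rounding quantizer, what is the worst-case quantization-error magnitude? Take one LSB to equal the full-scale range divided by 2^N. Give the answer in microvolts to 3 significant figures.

11.6 µV

Span: 0.095 V − (-0.095 V) = 0.19 V.
Levels needed ≥ 0.19/32.3 µV = 5882. 2^13 = 8192 suffices, so N_min = 13.
LSB = 0.19 V / 2^13 = 23.193 µV.
|e|_max = LSB/2 = 11.6 µV.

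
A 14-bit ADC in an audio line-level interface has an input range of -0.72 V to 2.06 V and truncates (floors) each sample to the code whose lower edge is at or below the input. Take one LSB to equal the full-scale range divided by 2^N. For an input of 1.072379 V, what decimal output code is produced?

10563

Span: 2.06 V − (-0.72 V) = 2.78 V. LSB = 2.78 V / 2^14 ≈ 169.7 µV.
V_in − V_min = 1.072379 − (-0.72) = 1.792379 V.
Divide by LSB: 1.792379 × 16384/2.78 = 10563.4308.
Truncating gives code 10563.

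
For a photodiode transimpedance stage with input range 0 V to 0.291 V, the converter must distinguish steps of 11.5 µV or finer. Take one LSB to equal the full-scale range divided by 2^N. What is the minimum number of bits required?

15 bits

Range is 0.291 V.
0.291 V / 11.5 µV = 25300. Since 2^14 = 16384 and 2^15 = 32768, N = 15.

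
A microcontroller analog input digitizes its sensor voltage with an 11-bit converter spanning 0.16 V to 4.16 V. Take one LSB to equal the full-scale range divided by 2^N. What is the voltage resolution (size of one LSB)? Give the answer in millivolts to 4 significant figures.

1.953 mV

Full-scale range = 4.16 V − (0.16 V) = 4 V.
There are 2^11 = 2048 steps.
Step size = 4/2048 V = 1.953 mV.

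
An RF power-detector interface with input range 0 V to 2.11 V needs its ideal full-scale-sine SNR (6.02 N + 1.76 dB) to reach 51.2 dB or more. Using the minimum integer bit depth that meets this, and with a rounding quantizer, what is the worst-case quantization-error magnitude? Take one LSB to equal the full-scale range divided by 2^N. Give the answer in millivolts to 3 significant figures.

2.06 mV

Span = 2.11 V.
6.02 N + 1.76 ≥ 51.2 gives N ≥ 8.213, so the minimum integer is 9.
One LSB is 2.11 V / 512 = 4.1211 mV.
Half an LSB is 2.06 mV.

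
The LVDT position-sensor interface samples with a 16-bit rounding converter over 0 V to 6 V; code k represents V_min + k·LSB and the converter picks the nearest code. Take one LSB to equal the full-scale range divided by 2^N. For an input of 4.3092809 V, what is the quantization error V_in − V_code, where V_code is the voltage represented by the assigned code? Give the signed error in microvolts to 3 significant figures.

Span = 6 V. LSB = 6 V / 2^16 ≈ 91.55 µV.
(4.3092809 − (0)) / LSB = 4.3092809 × 65536/6 = 47068.8388. Nearest integer: k = 47069.
Reconstructed level: 0 + 47069 × 6/65536 V = 4.3092956543 V.
Error = V_in − V_code = 4.3092809 − (4.3092956543) = −14.8 µV.

−14.8 µV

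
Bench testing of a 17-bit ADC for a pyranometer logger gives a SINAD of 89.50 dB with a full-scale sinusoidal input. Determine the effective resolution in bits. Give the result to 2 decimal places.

14.57 bits

ENOB = (SINAD − 1.76) / 6.02 = (89.50 − 1.76) / 6.02 = 87.74 / 6.02 = 14.5748.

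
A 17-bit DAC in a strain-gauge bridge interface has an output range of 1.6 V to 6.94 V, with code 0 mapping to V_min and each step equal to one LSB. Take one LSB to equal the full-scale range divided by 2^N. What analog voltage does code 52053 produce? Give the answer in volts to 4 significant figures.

Full-scale range = 6.94 V − (1.6 V) = 5.34 V. LSB = 5.34 V / 2^17.
V_out = 1.6 + 52053 × (5.34/131072) V
      = 1.6 + 2.12069 = 3.72069 V.

3.721 V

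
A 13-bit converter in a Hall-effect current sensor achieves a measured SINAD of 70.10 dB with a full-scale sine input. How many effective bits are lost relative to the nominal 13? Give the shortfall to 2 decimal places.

1.65 bits

N_eff = (70.10 − 1.76)/6.02 = 11.3522 bits.
13 − 11.3522 = 1.65 bits below nominal.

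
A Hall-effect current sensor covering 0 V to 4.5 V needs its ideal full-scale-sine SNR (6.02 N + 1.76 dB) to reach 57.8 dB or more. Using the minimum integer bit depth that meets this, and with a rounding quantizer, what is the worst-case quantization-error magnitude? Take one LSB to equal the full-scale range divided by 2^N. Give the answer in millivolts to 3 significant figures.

Range is 4.5 V.
N ≥ (57.8 − 1.76)/6.02 = 9.309 → N_min = 10.
Step size = 4.5/1024 V = 4.3945 mV.
|e|_max = LSB/2 = 2.20 mV.

2.20 mV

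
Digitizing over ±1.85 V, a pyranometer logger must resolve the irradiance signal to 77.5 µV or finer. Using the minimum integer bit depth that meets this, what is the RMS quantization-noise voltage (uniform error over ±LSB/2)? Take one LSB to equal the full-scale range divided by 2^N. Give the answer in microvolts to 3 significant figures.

Full-scale range = 1.85 V − (-1.85 V) = 3.7 V.
Need 2^N ≥ 3.7 V / 77.5 µV = 47740 → N_min = 16.
One LSB is 3.7 V / 65536 = 56.458 µV.
V_rms = LSB/√12 = 16.3 µV.

16.3 µV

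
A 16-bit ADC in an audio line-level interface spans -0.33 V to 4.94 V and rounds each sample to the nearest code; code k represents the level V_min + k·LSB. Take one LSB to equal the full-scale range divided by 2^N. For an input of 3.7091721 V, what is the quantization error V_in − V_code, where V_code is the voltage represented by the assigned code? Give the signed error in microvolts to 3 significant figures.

Range = 4.94 − (-0.33) = 5.27 V. LSB = 5.27 V / 2^16 ≈ 80.41 µV.
(V_in − V_min)/LSB = (3.7091721 − (-0.33)) × 65536/5.27 = 50229.8259 → nearest code k = 50230.
Reconstructed level: -0.33 + 50230 × 5.27/65536 V = 3.7091860962 V.
Error = V_in − V_code = 3.7091721 − (3.7091860962) = −14.0 µV.

−14.0 µV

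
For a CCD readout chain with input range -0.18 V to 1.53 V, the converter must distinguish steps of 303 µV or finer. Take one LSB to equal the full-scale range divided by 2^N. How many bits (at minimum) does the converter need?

The full-scale span is 1.53 − (-0.18) = 1.71 V.
1.71 V / 303 µV = 5644. Since 2^12 = 4096 and 2^13 = 8192, N = 13.

13 bits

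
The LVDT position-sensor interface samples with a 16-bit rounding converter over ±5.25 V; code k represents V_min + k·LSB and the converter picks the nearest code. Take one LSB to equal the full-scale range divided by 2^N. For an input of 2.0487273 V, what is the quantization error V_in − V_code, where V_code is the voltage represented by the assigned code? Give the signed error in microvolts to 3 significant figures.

+28.9 µV

The full-scale span is 5.25 − (-5.25) = 10.5 V. LSB = 10.5 V / 2^16 ≈ 160.2 µV.
(2.0487273 − (-5.25)) / LSB = 7.2987273 × 65536/10.5 = 45555.1802. Nearest integer: k = 45555.
Reconstructed level: -5.25 + 45555 × 10.5/65536 V = 2.0486984253 V.
Error = V_in − V_code = 2.0487273 − (2.0486984253) = +28.9 µV.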